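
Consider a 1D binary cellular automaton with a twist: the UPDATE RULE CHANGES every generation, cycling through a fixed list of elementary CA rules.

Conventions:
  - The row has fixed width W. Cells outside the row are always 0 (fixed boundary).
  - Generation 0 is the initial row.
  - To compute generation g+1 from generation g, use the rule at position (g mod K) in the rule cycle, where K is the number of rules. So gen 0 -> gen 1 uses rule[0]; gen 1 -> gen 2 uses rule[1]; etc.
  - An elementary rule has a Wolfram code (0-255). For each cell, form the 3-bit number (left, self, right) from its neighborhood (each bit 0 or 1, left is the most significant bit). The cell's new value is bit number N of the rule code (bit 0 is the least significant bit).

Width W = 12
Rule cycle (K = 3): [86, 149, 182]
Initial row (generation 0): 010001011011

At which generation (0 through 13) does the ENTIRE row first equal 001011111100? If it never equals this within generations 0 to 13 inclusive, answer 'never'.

Gen 0: 010001011011
Gen 1 (rule 86): 111011001001
Gen 2 (rule 149): 010000101101
Gen 3 (rule 182): 111001110011
Gen 4 (rule 86): 001110011101
Gen 5 (rule 149): 100101001001
Gen 6 (rule 182): 111111111111
Gen 7 (rule 86): 000000000001
Gen 8 (rule 149): 111111111101
Gen 9 (rule 182): 011111111011
Gen 10 (rule 86): 100000001001
Gen 11 (rule 149): 111111101101
Gen 12 (rule 182): 011111010011
Gen 13 (rule 86): 100001011101

Answer: never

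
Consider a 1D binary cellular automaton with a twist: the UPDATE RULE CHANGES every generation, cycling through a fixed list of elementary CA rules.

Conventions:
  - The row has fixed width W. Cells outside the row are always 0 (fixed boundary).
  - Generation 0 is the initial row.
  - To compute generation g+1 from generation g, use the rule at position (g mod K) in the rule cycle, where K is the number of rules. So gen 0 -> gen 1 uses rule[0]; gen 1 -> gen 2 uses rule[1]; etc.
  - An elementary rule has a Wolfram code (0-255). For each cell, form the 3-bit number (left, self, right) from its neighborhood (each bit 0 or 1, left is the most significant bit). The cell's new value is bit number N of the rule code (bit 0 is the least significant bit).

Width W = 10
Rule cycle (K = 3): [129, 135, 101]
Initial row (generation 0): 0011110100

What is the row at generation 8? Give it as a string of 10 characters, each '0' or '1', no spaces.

Answer: 1111111111

Derivation:
Gen 0: 0011110100
Gen 1 (rule 129): 1001100001
Gen 2 (rule 135): 1010001111
Gen 3 (rule 101): 1110100001
Gen 4 (rule 129): 0100001100
Gen 5 (rule 135): 1101110001
Gen 6 (rule 101): 0110010101
Gen 7 (rule 129): 0000000000
Gen 8 (rule 135): 1111111111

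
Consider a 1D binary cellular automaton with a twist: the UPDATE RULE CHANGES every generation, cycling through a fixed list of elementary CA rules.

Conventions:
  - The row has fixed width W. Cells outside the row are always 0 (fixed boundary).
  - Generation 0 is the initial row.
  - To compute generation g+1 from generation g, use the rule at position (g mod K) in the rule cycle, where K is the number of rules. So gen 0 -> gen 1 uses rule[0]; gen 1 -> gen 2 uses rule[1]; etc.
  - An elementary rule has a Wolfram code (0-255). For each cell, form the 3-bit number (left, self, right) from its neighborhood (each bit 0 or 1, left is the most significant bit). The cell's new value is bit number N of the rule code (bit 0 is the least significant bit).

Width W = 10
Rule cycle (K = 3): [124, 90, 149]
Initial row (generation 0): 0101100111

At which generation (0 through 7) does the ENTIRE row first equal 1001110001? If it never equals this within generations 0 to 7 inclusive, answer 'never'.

Answer: never

Derivation:
Gen 0: 0101100111
Gen 1 (rule 124): 0111110101
Gen 2 (rule 90): 1100010000
Gen 3 (rule 149): 0011011111
Gen 4 (rule 124): 0011110001
Gen 5 (rule 90): 0110011010
Gen 6 (rule 149): 0001000011
Gen 7 (rule 124): 0001100011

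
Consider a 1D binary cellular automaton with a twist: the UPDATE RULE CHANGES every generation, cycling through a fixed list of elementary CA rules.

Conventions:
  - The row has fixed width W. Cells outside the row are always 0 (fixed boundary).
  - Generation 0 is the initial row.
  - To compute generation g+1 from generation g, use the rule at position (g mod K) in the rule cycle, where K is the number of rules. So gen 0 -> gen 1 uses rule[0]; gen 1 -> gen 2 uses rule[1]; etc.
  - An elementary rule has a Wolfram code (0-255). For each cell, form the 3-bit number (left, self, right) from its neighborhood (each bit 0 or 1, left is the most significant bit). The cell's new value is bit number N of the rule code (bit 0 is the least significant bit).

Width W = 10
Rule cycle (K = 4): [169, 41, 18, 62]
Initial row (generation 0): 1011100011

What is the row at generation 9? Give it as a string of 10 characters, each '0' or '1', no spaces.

Answer: 1011110011

Derivation:
Gen 0: 1011100011
Gen 1 (rule 169): 0111001010
Gen 2 (rule 41): 0100000100
Gen 3 (rule 18): 1010001010
Gen 4 (rule 62): 1111011111
Gen 5 (rule 169): 1110111110
Gen 6 (rule 41): 1001100000
Gen 7 (rule 18): 0110010000
Gen 8 (rule 62): 1101111000
Gen 9 (rule 169): 1011110011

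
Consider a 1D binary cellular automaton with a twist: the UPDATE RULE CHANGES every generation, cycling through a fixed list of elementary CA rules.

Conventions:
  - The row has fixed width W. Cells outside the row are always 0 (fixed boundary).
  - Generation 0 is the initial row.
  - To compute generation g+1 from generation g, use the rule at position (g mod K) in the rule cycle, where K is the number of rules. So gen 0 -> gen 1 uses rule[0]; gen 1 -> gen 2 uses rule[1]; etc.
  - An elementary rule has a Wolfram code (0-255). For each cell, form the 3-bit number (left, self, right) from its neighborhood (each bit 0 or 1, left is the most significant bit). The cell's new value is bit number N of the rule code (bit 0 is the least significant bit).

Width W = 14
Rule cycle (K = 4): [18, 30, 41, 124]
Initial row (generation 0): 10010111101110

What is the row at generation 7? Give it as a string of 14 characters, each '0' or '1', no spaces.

Gen 0: 10010111101110
Gen 1 (rule 18): 01100000000001
Gen 2 (rule 30): 11010000000011
Gen 3 (rule 41): 10100111111010
Gen 4 (rule 124): 11110100001111
Gen 5 (rule 18): 00000010010000
Gen 6 (rule 30): 00000111111000
Gen 7 (rule 41): 11110100000011

Answer: 11110100000011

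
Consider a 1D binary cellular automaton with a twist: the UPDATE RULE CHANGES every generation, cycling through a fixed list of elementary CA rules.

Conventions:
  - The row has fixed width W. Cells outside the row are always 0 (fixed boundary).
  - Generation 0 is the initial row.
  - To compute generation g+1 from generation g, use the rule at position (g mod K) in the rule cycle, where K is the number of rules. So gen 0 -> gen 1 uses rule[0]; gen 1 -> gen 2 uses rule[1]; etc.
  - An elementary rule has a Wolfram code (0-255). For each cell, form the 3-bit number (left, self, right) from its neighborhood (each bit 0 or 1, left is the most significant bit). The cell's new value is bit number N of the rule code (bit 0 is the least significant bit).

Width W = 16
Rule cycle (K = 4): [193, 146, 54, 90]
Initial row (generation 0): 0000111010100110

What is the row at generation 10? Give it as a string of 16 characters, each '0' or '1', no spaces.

Gen 0: 0000111010100110
Gen 1 (rule 193): 1110011000000010
Gen 2 (rule 146): 0101100100000101
Gen 3 (rule 54): 1110011110001111
Gen 4 (rule 90): 1011110011011001
Gen 5 (rule 193): 0001110001001000
Gen 6 (rule 146): 0010101010110100
Gen 7 (rule 54): 0111111111001110
Gen 8 (rule 90): 1100000001111011
Gen 9 (rule 193): 0101111100111001
Gen 10 (rule 146): 1000111011010110

Answer: 1000111011010110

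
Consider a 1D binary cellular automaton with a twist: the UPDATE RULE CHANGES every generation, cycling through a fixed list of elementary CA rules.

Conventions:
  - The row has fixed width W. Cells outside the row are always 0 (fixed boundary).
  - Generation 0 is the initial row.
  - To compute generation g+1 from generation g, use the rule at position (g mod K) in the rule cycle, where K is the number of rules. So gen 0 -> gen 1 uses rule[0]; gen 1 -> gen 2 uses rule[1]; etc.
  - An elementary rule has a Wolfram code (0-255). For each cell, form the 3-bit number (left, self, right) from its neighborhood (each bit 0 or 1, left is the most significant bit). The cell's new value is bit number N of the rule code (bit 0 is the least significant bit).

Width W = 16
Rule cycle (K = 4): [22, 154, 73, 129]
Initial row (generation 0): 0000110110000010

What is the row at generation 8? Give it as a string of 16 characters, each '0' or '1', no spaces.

Gen 0: 0000110110000010
Gen 1 (rule 22): 0001000001000111
Gen 2 (rule 154): 0010100010101110
Gen 3 (rule 73): 1000001000001010
Gen 4 (rule 129): 0011100011100000
Gen 5 (rule 22): 0100010100010000
Gen 6 (rule 154): 1010100010101000
Gen 7 (rule 73): 0000001000000011
Gen 8 (rule 129): 1111100011111000

Answer: 1111100011111000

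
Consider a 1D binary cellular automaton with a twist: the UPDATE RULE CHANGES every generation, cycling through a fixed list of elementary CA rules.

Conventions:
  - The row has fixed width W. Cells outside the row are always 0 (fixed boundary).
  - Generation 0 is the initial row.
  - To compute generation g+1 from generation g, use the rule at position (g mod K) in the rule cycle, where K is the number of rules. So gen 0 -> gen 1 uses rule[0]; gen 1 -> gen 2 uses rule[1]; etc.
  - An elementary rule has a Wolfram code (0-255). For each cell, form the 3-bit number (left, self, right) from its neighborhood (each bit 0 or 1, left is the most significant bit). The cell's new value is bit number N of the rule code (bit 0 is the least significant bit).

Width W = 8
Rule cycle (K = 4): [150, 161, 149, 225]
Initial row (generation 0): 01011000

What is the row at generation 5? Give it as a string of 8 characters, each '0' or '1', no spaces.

Gen 0: 01011000
Gen 1 (rule 150): 11000100
Gen 2 (rule 161): 00010001
Gen 3 (rule 149): 11011101
Gen 4 (rule 225): 01101110
Gen 5 (rule 150): 10000101

Answer: 10000101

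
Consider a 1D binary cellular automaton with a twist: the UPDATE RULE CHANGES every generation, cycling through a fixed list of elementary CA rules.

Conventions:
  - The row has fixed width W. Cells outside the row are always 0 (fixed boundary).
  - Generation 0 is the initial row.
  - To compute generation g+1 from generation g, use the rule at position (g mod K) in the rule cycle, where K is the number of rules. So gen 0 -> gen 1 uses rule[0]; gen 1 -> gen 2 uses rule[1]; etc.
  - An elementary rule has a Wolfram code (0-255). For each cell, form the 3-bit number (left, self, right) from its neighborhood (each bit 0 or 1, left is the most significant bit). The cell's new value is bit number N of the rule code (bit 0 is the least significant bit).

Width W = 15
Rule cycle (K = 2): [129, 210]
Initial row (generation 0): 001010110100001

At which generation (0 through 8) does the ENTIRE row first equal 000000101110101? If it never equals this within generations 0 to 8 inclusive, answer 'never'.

Gen 0: 001010110100001
Gen 1 (rule 129): 100000000001100
Gen 2 (rule 210): 010000000010110
Gen 3 (rule 129): 000111111000000
Gen 4 (rule 210): 001011111100000
Gen 5 (rule 129): 100001111001111
Gen 6 (rule 210): 010010111110111
Gen 7 (rule 129): 000000011100010
Gen 8 (rule 210): 000000101110101

Answer: 8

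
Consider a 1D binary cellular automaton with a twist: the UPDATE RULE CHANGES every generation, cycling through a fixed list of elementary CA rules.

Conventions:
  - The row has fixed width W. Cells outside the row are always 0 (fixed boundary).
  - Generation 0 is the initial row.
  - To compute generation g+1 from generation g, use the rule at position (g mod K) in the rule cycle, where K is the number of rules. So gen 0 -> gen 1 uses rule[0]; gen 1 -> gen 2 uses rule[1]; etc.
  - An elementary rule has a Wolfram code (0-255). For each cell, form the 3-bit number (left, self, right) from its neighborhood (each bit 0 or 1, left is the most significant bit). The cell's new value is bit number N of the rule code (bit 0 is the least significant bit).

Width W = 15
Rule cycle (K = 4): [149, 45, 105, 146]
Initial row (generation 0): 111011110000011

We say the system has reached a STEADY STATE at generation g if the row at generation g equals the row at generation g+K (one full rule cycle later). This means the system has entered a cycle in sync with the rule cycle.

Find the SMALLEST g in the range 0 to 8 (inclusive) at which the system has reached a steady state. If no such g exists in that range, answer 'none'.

Gen 0: 111011110000011
Gen 1 (rule 149): 010001101111000
Gen 2 (rule 45): 010101011000011
Gen 3 (rule 105): 001010111011011
Gen 4 (rule 146): 010000010000000
Gen 5 (rule 149): 011111011111111
Gen 6 (rule 45): 010000110000000
Gen 7 (rule 105): 000110110111111
Gen 8 (rule 146): 001000000011110
Gen 9 (rule 149): 101111111001101
Gen 10 (rule 45): 111000000001011
Gen 11 (rule 105): 101011111100111
Gen 12 (rule 146): 000001111011010

Answer: none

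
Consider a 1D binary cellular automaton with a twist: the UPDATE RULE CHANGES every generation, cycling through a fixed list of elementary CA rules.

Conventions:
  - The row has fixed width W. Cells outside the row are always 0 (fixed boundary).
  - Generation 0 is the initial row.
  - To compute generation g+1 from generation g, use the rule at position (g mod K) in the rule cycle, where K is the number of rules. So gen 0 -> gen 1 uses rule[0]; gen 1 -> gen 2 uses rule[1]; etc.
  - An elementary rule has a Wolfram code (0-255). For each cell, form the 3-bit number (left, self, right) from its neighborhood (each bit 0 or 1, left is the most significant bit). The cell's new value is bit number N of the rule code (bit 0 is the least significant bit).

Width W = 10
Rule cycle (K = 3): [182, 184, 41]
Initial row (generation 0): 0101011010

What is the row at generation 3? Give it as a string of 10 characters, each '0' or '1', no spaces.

Answer: 1000101100

Derivation:
Gen 0: 0101011010
Gen 1 (rule 182): 1111100111
Gen 2 (rule 184): 1111010110
Gen 3 (rule 41): 1000101100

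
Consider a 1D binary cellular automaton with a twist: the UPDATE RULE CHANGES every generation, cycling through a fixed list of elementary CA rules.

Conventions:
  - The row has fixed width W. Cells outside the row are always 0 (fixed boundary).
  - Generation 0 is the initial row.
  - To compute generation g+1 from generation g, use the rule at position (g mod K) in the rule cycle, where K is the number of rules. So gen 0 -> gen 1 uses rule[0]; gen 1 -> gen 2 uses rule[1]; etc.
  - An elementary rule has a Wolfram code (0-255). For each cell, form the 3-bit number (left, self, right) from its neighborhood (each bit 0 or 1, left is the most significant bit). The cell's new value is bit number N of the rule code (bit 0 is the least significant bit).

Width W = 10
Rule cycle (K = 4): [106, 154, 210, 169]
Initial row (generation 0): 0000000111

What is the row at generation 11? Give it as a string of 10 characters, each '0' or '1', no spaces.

Gen 0: 0000000111
Gen 1 (rule 106): 0000001101
Gen 2 (rule 154): 0000011000
Gen 3 (rule 210): 0000101100
Gen 4 (rule 169): 1110011001
Gen 5 (rule 106): 1010111010
Gen 6 (rule 154): 0000110001
Gen 7 (rule 210): 0001011010
Gen 8 (rule 169): 1100110100
Gen 9 (rule 106): 1101111000
Gen 10 (rule 154): 1001110100
Gen 11 (rule 210): 0110110010

Answer: 0110110010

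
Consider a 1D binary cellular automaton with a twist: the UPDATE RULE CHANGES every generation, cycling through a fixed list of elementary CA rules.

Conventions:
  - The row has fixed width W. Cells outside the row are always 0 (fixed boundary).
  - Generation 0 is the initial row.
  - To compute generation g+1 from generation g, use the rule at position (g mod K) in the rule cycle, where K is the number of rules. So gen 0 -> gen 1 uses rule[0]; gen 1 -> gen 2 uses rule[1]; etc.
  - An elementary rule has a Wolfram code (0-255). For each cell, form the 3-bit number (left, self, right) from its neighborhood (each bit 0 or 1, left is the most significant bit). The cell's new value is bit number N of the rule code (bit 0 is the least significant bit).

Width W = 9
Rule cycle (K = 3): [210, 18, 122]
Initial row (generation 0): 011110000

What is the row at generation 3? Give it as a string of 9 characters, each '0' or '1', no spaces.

Answer: 000001010

Derivation:
Gen 0: 011110000
Gen 1 (rule 210): 101111000
Gen 2 (rule 18): 000000100
Gen 3 (rule 122): 000001010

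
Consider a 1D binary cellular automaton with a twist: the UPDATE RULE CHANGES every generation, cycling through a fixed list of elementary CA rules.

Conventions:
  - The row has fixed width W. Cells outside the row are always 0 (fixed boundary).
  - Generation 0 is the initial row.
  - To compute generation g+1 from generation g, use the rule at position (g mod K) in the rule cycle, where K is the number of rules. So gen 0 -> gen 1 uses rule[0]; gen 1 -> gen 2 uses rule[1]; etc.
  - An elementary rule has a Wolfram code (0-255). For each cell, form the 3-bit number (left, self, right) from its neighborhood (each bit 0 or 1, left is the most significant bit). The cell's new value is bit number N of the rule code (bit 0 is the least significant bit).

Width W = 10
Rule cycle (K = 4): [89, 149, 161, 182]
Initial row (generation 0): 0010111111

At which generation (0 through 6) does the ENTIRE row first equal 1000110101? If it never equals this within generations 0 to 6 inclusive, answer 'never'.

Gen 0: 0010111111
Gen 1 (rule 89): 1000100001
Gen 2 (rule 149): 1110111101
Gen 3 (rule 161): 0101011010
Gen 4 (rule 182): 1111100111
Gen 5 (rule 89): 1000110101
Gen 6 (rule 149): 1110000101

Answer: 5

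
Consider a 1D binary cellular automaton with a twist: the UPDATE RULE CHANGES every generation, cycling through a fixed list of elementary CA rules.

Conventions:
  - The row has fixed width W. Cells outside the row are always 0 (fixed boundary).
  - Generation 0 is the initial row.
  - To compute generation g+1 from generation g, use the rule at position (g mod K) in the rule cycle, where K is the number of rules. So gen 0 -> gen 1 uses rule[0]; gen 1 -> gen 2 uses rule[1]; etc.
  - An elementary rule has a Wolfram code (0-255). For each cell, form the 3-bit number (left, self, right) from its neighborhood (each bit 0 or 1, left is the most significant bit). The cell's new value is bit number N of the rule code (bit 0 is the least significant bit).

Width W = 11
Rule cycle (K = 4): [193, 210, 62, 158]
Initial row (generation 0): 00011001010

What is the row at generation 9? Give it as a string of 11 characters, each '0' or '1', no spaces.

Gen 0: 00011001010
Gen 1 (rule 193): 11001000000
Gen 2 (rule 210): 01110100000
Gen 3 (rule 62): 11001110000
Gen 4 (rule 158): 10111101000
Gen 5 (rule 193): 00011100011
Gen 6 (rule 210): 00101110101
Gen 7 (rule 62): 01111001111
Gen 8 (rule 158): 11110111110
Gen 9 (rule 193): 01110011110

Answer: 01110011110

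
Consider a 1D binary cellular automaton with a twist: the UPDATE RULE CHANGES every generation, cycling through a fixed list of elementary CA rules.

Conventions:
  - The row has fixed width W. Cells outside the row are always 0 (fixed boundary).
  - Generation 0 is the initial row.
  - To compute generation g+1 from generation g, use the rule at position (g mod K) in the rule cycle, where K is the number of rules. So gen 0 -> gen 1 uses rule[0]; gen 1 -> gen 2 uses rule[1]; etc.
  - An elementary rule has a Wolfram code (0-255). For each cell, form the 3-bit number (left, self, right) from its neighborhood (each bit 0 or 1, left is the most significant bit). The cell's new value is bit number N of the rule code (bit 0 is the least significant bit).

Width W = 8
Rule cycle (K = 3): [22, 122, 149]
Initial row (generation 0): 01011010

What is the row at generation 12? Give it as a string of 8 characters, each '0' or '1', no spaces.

Gen 0: 01011010
Gen 1 (rule 22): 11000011
Gen 2 (rule 122): 11100111
Gen 3 (rule 149): 01010010
Gen 4 (rule 22): 11011111
Gen 5 (rule 122): 11110001
Gen 6 (rule 149): 01101101
Gen 7 (rule 22): 10000001
Gen 8 (rule 122): 01000010
Gen 9 (rule 149): 01111011
Gen 10 (rule 22): 10000000
Gen 11 (rule 122): 01000000
Gen 12 (rule 149): 01111111

Answer: 01111111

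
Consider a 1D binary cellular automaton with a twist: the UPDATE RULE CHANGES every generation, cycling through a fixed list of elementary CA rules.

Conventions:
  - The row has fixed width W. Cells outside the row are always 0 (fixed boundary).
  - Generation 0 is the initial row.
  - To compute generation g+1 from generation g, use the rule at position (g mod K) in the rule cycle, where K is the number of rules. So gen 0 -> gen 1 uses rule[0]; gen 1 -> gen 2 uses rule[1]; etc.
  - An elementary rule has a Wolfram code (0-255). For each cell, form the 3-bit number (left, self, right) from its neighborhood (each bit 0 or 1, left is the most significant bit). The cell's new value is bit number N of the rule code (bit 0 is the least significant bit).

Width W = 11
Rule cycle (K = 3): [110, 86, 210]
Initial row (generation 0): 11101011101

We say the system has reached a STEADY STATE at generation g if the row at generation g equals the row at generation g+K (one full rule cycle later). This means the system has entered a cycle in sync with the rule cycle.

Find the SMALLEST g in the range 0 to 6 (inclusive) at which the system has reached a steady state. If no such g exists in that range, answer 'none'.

Answer: none

Derivation:
Gen 0: 11101011101
Gen 1 (rule 110): 10111110111
Gen 2 (rule 86): 10000010001
Gen 3 (rule 210): 01000101010
Gen 4 (rule 110): 11001111110
Gen 5 (rule 86): 01110000011
Gen 6 (rule 210): 10111000101
Gen 7 (rule 110): 11101001111
Gen 8 (rule 86): 00101110001
Gen 9 (rule 210): 01000111010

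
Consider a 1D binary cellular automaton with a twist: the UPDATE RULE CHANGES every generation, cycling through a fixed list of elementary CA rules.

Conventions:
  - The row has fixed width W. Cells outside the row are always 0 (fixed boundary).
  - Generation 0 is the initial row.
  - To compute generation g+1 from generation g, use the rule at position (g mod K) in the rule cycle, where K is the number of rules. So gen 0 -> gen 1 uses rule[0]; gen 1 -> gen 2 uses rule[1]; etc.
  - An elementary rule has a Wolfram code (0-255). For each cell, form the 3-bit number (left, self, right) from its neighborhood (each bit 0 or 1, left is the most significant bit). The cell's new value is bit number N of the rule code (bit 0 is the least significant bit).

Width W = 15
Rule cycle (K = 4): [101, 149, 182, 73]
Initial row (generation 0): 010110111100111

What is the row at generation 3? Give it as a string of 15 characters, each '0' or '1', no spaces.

Answer: 000001001011011

Derivation:
Gen 0: 010110111100111
Gen 1 (rule 101): 011011000100001
Gen 2 (rule 149): 000000110111101
Gen 3 (rule 182): 000001001011011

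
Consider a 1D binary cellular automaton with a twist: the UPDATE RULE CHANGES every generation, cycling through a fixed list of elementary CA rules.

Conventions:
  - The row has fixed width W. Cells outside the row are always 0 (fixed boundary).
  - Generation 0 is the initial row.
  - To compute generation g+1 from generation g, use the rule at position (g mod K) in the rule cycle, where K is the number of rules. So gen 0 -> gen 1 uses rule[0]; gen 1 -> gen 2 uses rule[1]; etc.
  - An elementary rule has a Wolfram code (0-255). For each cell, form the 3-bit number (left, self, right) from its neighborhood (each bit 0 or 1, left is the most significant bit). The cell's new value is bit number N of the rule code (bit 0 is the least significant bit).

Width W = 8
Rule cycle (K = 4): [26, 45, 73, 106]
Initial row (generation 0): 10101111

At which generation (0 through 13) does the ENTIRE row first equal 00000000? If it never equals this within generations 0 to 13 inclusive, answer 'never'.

Answer: never

Derivation:
Gen 0: 10101111
Gen 1 (rule 26): 00001000
Gen 2 (rule 45): 11101011
Gen 3 (rule 73): 10100011
Gen 4 (rule 106): 01000111
Gen 5 (rule 26): 10101100
Gen 6 (rule 45): 11111001
Gen 7 (rule 73): 10001000
Gen 8 (rule 106): 00010000
Gen 9 (rule 26): 00101000
Gen 10 (rule 45): 10111011
Gen 11 (rule 73): 00101011
Gen 12 (rule 106): 01010111
Gen 13 (rule 26): 10000100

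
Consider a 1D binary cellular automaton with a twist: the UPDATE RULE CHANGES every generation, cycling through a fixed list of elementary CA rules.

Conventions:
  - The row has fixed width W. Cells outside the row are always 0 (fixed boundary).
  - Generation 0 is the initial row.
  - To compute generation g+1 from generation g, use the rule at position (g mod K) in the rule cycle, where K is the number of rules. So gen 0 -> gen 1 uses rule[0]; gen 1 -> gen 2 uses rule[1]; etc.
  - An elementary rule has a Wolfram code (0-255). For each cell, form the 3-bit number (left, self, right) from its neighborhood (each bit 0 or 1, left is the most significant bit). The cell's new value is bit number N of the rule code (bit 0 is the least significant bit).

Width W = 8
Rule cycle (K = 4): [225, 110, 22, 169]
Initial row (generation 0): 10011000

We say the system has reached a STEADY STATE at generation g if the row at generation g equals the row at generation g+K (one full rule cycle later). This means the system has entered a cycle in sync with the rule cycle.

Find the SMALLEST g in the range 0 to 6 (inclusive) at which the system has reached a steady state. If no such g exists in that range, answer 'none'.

Answer: none

Derivation:
Gen 0: 10011000
Gen 1 (rule 225): 00001011
Gen 2 (rule 110): 00011111
Gen 3 (rule 22): 00100000
Gen 4 (rule 169): 10001111
Gen 5 (rule 225): 00100111
Gen 6 (rule 110): 01101101
Gen 7 (rule 22): 10000001
Gen 8 (rule 169): 00111100
Gen 9 (rule 225): 10011101
Gen 10 (rule 110): 10110111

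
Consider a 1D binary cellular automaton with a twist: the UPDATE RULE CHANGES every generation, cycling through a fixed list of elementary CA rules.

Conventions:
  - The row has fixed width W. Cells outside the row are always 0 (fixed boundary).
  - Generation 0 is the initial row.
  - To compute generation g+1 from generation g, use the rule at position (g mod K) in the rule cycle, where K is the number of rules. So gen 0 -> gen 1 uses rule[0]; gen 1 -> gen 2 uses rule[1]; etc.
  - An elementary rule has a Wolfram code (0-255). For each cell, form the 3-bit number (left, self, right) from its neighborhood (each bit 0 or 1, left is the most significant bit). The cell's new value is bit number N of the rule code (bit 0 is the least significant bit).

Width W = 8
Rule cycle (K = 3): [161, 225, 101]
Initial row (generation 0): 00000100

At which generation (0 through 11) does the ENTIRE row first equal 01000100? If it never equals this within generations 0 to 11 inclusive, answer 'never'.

Answer: 5

Derivation:
Gen 0: 00000100
Gen 1 (rule 161): 11110001
Gen 2 (rule 225): 01110100
Gen 3 (rule 101): 00011101
Gen 4 (rule 161): 11001010
Gen 5 (rule 225): 01000100
Gen 6 (rule 101): 01010101
Gen 7 (rule 161): 00101010
Gen 8 (rule 225): 10010100
Gen 9 (rule 101): 10011101
Gen 10 (rule 161): 00001010
Gen 11 (rule 225): 11100100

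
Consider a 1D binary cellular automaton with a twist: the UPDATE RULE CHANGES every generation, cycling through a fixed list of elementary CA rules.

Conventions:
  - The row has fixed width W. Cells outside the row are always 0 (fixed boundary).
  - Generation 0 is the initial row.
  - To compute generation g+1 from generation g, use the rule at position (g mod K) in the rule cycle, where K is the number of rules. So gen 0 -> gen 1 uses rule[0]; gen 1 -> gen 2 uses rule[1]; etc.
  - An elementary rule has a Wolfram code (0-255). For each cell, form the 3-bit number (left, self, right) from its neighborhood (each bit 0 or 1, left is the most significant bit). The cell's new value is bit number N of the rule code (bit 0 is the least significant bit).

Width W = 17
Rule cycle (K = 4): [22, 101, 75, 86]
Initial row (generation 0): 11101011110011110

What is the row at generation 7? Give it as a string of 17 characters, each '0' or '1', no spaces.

Answer: 00100010001000100

Derivation:
Gen 0: 11101011110011110
Gen 1 (rule 22): 00001000001100001
Gen 2 (rule 101): 11101011100101101
Gen 3 (rule 75): 10100010101001100
Gen 4 (rule 86): 10110110101110110
Gen 5 (rule 22): 10000000100000001
Gen 6 (rule 101): 10111110101111101
Gen 7 (rule 75): 00100010001000100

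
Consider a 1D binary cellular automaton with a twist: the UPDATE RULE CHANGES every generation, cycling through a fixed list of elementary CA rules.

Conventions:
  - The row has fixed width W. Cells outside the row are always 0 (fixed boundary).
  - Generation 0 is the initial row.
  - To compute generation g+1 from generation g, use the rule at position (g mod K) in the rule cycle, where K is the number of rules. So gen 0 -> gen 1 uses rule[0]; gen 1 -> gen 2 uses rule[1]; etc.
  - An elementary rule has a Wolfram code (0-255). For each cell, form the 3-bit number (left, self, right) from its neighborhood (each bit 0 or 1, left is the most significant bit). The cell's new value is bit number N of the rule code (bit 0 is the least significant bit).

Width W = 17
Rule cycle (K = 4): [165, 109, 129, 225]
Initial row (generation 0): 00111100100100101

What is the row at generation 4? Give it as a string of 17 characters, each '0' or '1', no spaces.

Answer: 11111111111111111

Derivation:
Gen 0: 00111100100100101
Gen 1 (rule 165): 10011000100100111
Gen 2 (rule 109): 10011010100100101
Gen 3 (rule 129): 00000000000000000
Gen 4 (rule 225): 11111111111111111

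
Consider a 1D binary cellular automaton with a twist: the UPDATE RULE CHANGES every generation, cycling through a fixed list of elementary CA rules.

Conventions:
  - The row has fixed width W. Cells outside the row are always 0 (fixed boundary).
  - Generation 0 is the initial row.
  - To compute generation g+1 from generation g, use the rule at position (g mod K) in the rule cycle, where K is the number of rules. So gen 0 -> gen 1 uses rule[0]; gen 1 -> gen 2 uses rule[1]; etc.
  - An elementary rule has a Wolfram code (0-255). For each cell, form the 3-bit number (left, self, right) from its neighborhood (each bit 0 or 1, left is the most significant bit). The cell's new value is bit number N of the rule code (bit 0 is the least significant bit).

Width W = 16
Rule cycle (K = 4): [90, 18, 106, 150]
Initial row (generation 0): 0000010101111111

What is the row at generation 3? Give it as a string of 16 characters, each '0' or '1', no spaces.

Answer: 0010100101000100

Derivation:
Gen 0: 0000010101111111
Gen 1 (rule 90): 0000100001000001
Gen 2 (rule 18): 0001010010100010
Gen 3 (rule 106): 0010100101000100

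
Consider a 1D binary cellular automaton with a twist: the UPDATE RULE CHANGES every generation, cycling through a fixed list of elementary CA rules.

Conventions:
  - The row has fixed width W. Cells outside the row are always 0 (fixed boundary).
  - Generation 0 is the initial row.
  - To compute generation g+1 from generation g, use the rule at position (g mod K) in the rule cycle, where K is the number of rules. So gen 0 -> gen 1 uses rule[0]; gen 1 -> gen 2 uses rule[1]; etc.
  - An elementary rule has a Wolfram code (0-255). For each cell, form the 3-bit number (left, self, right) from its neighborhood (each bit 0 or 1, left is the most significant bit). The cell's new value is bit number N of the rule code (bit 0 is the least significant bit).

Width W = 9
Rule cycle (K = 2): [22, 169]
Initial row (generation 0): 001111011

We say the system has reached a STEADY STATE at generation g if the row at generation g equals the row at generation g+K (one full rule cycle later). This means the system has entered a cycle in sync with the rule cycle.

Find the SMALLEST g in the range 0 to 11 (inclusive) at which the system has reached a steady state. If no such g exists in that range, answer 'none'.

Answer: none

Derivation:
Gen 0: 001111011
Gen 1 (rule 22): 010000000
Gen 2 (rule 169): 000111111
Gen 3 (rule 22): 001000000
Gen 4 (rule 169): 100011111
Gen 5 (rule 22): 110100000
Gen 6 (rule 169): 101001111
Gen 7 (rule 22): 101110000
Gen 8 (rule 169): 011100111
Gen 9 (rule 22): 100011000
Gen 10 (rule 169): 001010011
Gen 11 (rule 22): 011011100
Gen 12 (rule 169): 010111001
Gen 13 (rule 22): 110000111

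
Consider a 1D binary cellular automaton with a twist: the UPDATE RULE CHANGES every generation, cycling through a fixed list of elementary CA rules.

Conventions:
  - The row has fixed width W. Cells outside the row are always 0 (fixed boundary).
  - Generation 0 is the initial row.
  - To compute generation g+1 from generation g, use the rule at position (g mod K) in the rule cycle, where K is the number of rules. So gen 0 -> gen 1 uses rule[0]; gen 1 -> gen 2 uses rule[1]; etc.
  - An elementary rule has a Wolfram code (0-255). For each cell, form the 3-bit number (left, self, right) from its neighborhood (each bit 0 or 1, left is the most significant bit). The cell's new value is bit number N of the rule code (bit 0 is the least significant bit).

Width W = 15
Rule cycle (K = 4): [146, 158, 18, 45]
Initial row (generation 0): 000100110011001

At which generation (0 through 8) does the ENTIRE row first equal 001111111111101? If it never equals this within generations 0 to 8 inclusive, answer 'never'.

Gen 0: 000100110011001
Gen 1 (rule 146): 001011001100110
Gen 2 (rule 158): 011010111011101
Gen 3 (rule 18): 100000000000000
Gen 4 (rule 45): 101111111111111
Gen 5 (rule 146): 000111111111110
Gen 6 (rule 158): 001111111111101
Gen 7 (rule 18): 010000000000000
Gen 8 (rule 45): 010111111111111

Answer: 6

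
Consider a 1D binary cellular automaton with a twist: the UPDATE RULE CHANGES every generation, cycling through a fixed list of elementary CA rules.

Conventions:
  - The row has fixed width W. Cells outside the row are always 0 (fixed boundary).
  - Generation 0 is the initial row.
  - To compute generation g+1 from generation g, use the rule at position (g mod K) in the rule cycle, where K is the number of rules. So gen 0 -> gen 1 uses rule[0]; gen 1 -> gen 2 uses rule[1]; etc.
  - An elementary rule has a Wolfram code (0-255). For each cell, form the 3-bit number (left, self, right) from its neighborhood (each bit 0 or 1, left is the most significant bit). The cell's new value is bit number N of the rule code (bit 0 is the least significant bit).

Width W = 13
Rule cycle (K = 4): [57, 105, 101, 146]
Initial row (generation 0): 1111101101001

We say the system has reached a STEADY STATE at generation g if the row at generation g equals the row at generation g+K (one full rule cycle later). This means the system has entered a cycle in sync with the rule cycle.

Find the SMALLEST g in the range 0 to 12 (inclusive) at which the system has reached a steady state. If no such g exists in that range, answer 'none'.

Answer: none

Derivation:
Gen 0: 1111101101001
Gen 1 (rule 57): 1000011010100
Gen 2 (rule 105): 0011011101001
Gen 3 (rule 101): 1001100111001
Gen 4 (rule 146): 0110011010110
Gen 5 (rule 57): 0101010101101
Gen 6 (rule 105): 0010101011110
Gen 7 (rule 101): 1011111100010
Gen 8 (rule 146): 0001111010101
Gen 9 (rule 57): 1101000101010
Gen 10 (rule 105): 1110010010100
Gen 11 (rule 101): 0010010011101
Gen 12 (rule 146): 0101101101000
Gen 13 (rule 57): 0011011010111
Gen 14 (rule 105): 1011111101101
Gen 15 (rule 101): 1100000110111
Gen 16 (rule 146): 0010001000010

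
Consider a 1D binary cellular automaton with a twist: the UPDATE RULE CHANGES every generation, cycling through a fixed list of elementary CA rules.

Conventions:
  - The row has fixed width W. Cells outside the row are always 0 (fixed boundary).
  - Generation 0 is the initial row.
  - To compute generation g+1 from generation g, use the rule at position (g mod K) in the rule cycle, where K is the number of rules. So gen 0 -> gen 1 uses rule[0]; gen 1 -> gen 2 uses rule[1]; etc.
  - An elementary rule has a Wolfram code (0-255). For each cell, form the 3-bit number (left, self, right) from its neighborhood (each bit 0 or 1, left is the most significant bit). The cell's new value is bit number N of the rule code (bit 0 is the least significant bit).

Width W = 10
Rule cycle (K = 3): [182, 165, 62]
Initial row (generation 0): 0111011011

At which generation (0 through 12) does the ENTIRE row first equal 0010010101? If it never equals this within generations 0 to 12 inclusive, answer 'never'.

Answer: 7

Derivation:
Gen 0: 0111011011
Gen 1 (rule 182): 1010100100
Gen 2 (rule 165): 1111100101
Gen 3 (rule 62): 1000011111
Gen 4 (rule 182): 1100101110
Gen 5 (rule 165): 0000110100
Gen 6 (rule 62): 0001101110
Gen 7 (rule 182): 0010010101
Gen 8 (rule 165): 1010011111
Gen 9 (rule 62): 1111110000
Gen 10 (rule 182): 0111101000
Gen 11 (rule 165): 0011011011
Gen 12 (rule 62): 0110110110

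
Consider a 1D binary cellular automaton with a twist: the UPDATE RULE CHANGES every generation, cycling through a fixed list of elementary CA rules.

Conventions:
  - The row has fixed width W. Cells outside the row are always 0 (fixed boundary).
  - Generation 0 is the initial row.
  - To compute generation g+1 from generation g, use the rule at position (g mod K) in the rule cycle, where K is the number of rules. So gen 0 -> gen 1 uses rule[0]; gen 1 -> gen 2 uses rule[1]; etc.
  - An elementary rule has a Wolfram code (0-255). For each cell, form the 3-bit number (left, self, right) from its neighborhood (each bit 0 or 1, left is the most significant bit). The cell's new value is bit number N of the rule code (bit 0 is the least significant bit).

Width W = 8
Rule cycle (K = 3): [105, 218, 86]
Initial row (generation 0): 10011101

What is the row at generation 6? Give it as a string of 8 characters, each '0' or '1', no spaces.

Gen 0: 10011101
Gen 1 (rule 105): 00010110
Gen 2 (rule 218): 00100111
Gen 3 (rule 86): 01111001
Gen 4 (rule 105): 01001000
Gen 5 (rule 218): 10110100
Gen 6 (rule 86): 10010110

Answer: 10010110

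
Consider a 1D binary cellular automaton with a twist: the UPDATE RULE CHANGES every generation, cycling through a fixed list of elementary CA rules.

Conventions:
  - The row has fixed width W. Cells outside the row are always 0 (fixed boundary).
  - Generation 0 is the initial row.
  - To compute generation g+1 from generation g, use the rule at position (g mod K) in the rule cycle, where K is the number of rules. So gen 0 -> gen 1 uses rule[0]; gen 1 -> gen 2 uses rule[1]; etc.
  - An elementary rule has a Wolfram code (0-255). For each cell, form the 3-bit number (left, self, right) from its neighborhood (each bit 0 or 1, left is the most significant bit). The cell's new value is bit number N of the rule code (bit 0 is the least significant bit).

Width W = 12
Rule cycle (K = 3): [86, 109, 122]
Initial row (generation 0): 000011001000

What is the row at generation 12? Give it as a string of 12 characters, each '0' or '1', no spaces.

Answer: 100111000110

Derivation:
Gen 0: 000011001000
Gen 1 (rule 86): 000101111100
Gen 2 (rule 109): 110111000101
Gen 3 (rule 122): 111101101010
Gen 4 (rule 86): 000100101011
Gen 5 (rule 109): 110100111111
Gen 6 (rule 122): 111011100001
Gen 7 (rule 86): 001000110011
Gen 8 (rule 109): 101010110011
Gen 9 (rule 122): 010101111111
Gen 10 (rule 86): 110100000001
Gen 11 (rule 109): 111101111101
Gen 12 (rule 122): 100111000110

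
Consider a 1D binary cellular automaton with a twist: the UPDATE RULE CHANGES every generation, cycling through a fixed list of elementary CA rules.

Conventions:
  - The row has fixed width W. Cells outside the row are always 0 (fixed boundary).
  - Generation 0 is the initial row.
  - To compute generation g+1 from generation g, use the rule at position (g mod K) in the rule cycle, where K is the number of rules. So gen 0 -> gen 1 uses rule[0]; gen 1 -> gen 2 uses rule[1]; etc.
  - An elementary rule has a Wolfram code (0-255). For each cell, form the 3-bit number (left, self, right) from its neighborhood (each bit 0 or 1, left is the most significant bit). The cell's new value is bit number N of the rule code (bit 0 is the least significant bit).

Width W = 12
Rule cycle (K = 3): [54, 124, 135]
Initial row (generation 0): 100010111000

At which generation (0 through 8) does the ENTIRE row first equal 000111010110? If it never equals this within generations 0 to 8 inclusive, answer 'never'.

Answer: never

Derivation:
Gen 0: 100010111000
Gen 1 (rule 54): 110111000100
Gen 2 (rule 124): 111101100110
Gen 3 (rule 135): 011000001000
Gen 4 (rule 54): 100100011100
Gen 5 (rule 124): 110110010110
Gen 6 (rule 135): 000000110000
Gen 7 (rule 54): 000001001000
Gen 8 (rule 124): 000001101100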